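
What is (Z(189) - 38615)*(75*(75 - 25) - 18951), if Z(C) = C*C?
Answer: 43991694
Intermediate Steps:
Z(C) = C²
(Z(189) - 38615)*(75*(75 - 25) - 18951) = (189² - 38615)*(75*(75 - 25) - 18951) = (35721 - 38615)*(75*50 - 18951) = -2894*(3750 - 18951) = -2894*(-15201) = 43991694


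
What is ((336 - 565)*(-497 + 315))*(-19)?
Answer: -791882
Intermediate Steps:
((336 - 565)*(-497 + 315))*(-19) = -229*(-182)*(-19) = 41678*(-19) = -791882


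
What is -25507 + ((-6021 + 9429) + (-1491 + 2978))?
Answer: -20612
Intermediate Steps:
-25507 + ((-6021 + 9429) + (-1491 + 2978)) = -25507 + (3408 + 1487) = -25507 + 4895 = -20612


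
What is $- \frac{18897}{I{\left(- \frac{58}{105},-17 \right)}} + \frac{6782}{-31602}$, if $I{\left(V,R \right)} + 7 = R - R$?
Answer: $\frac{298567760}{110607} \approx 2699.4$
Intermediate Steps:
$I{\left(V,R \right)} = -7$ ($I{\left(V,R \right)} = -7 + \left(R - R\right) = -7 + 0 = -7$)
$- \frac{18897}{I{\left(- \frac{58}{105},-17 \right)}} + \frac{6782}{-31602} = - \frac{18897}{-7} + \frac{6782}{-31602} = \left(-18897\right) \left(- \frac{1}{7}\right) + 6782 \left(- \frac{1}{31602}\right) = \frac{18897}{7} - \frac{3391}{15801} = \frac{298567760}{110607}$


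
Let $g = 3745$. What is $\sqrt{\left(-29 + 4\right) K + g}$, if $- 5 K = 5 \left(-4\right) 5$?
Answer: $\sqrt{3245} \approx 56.965$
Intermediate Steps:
$K = 20$ ($K = - \frac{5 \left(-4\right) 5}{5} = - \frac{\left(-20\right) 5}{5} = \left(- \frac{1}{5}\right) \left(-100\right) = 20$)
$\sqrt{\left(-29 + 4\right) K + g} = \sqrt{\left(-29 + 4\right) 20 + 3745} = \sqrt{\left(-25\right) 20 + 3745} = \sqrt{-500 + 3745} = \sqrt{3245}$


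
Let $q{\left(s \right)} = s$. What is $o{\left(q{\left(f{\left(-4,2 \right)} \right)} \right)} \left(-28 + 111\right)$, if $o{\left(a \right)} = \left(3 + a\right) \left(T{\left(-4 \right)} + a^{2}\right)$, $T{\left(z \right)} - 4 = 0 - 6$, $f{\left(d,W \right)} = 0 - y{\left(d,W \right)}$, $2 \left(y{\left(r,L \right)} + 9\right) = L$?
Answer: $56606$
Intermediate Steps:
$y{\left(r,L \right)} = -9 + \frac{L}{2}$
$f{\left(d,W \right)} = 9 - \frac{W}{2}$ ($f{\left(d,W \right)} = 0 - \left(-9 + \frac{W}{2}\right) = 9 - \frac{W}{2}$)
$T{\left(z \right)} = -2$ ($T{\left(z \right)} = 4 + \left(0 - 6\right) = 4 - 6 = -2$)
$o{\left(a \right)} = \left(-2 + a^{2}\right) \left(3 + a\right)$ ($o{\left(a \right)} = \left(3 + a\right) \left(-2 + a^{2}\right) = \left(-2 + a^{2}\right) \left(3 + a\right)$)
$o{\left(q{\left(f{\left(-4,2 \right)} \right)} \right)} \left(-28 + 111\right) = \left(-6 + \left(9 - 1\right)^{3} - 2 \left(9 - 1\right) + 3 \left(9 - 1\right)^{2}\right) \left(-28 + 111\right) = \left(-6 + \left(9 - 1\right)^{3} - 2 \left(9 - 1\right) + 3 \left(9 - 1\right)^{2}\right) 83 = \left(-6 + 8^{3} - 16 + 3 \cdot 8^{2}\right) 83 = \left(-6 + 512 - 16 + 3 \cdot 64\right) 83 = \left(-6 + 512 - 16 + 192\right) 83 = 682 \cdot 83 = 56606$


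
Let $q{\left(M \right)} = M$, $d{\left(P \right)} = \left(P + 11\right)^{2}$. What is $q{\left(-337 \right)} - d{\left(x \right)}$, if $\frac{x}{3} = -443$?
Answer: $-1737461$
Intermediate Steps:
$x = -1329$ ($x = 3 \left(-443\right) = -1329$)
$d{\left(P \right)} = \left(11 + P\right)^{2}$
$q{\left(-337 \right)} - d{\left(x \right)} = -337 - \left(11 - 1329\right)^{2} = -337 - \left(-1318\right)^{2} = -337 - 1737124 = -1737461$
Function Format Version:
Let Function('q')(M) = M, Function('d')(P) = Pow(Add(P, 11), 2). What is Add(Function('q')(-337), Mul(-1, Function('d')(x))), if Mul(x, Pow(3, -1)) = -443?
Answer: -1737461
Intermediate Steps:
x = -1329 (x = Mul(3, -443) = -1329)
Function('d')(P) = Pow(Add(11, P), 2)
Add(Function('q')(-337), Mul(-1, Function('d')(x))) = Add(-337, Mul(-1, Pow(Add(11, -1329), 2))) = Add(-337, Mul(-1, Pow(-1318, 2))) = Add(-337, Mul(-1, 1737124)) = Add(-337, -1737124) = -1737461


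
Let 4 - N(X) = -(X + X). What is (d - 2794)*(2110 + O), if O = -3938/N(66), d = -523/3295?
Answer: -1302856823783/224060 ≈ -5.8148e+6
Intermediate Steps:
N(X) = 4 + 2*X (N(X) = 4 - (-1)*(X + X) = 4 - (-1)*2*X = 4 - (-2)*X = 4 + 2*X)
d = -523/3295 (d = -523*1/3295 = -523/3295 ≈ -0.15873)
O = -1969/68 (O = -3938/(4 + 2*66) = -3938/(4 + 132) = -3938/136 = -3938*1/136 = -1969/68 ≈ -28.956)
(d - 2794)*(2110 + O) = (-523/3295 - 2794)*(2110 - 1969/68) = -9206753/3295*141511/68 = -1302856823783/224060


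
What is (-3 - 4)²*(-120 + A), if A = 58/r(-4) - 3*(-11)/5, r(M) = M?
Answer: -62671/10 ≈ -6267.1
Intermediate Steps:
A = -79/10 (A = 58/(-4) - 3*(-11)/5 = 58*(-¼) + 33*(⅕) = -29/2 + 33/5 = -79/10 ≈ -7.9000)
(-3 - 4)²*(-120 + A) = (-3 - 4)²*(-120 - 79/10) = (-7)²*(-1279/10) = 49*(-1279/10) = -62671/10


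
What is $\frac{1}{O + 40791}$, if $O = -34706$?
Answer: $\frac{1}{6085} \approx 0.00016434$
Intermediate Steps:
$\frac{1}{O + 40791} = \frac{1}{-34706 + 40791} = \frac{1}{6085}$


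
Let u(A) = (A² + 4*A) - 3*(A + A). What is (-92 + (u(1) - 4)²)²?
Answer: 4489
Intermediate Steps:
u(A) = A² - 2*A (u(A) = (A² + 4*A) - 6*A = A² - 2*A)
(-92 + (u(1) - 4)²)² = (-92 + (1*(-2 + 1) - 4)²)² = (-92 + (1*(-1) - 4)²)² = (-92 + (-1 - 4)²)² = (-92 + (-5)²)² = (-92 + 25)² = (-67)² = 4489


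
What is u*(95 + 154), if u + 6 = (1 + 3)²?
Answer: 2490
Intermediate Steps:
u = 10 (u = -6 + (1 + 3)² = -6 + 4² = -6 + 16 = 10)
u*(95 + 154) = 10*(95 + 154) = 10*249 = 2490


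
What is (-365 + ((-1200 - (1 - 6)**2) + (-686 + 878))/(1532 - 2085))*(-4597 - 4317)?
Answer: 1790038168/553 ≈ 3.2370e+6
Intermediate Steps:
(-365 + ((-1200 - (1 - 6)**2) + (-686 + 878))/(1532 - 2085))*(-4597 - 4317) = (-365 + ((-1200 - 1*(-5)**2) + 192)/(-553))*(-8914) = (-365 + ((-1200 - 1*25) + 192)*(-1/553))*(-8914) = (-365 + ((-1200 - 25) + 192)*(-1/553))*(-8914) = (-365 + (-1225 + 192)*(-1/553))*(-8914) = (-365 - 1033*(-1/553))*(-8914) = (-365 + 1033/553)*(-8914) = -200812/553*(-8914) = 1790038168/553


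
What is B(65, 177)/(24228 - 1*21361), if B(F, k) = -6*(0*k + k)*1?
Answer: -1062/2867 ≈ -0.37042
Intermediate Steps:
B(F, k) = -6*k (B(F, k) = -6*(0 + k)*1 = -6*k*1 = -6*k)
B(65, 177)/(24228 - 1*21361) = (-6*177)/(24228 - 1*21361) = -1062/(24228 - 21361) = -1062/2867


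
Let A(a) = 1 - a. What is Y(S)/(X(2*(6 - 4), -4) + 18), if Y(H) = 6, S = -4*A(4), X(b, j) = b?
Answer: 3/11 ≈ 0.27273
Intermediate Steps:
S = 12 (S = -4*(1 - 1*4) = -4*(1 - 4) = -4*(-3) = 12)
Y(S)/(X(2*(6 - 4), -4) + 18) = 6/(2*(6 - 4) + 18) = 6/(2*2 + 18) = 6/(4 + 18) = 6/22 = 6*(1/22) = 3/11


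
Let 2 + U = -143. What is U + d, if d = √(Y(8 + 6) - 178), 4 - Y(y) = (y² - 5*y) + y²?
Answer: -145 + 4*I*√31 ≈ -145.0 + 22.271*I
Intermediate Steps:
U = -145 (U = -2 - 143 = -145)
Y(y) = 4 - 2*y² + 5*y (Y(y) = 4 - ((y² - 5*y) + y²) = 4 - (-5*y + 2*y²) = 4 + (-2*y² + 5*y) = 4 - 2*y² + 5*y)
d = 4*I*√31 (d = √((4 - 2*(8 + 6)² + 5*(8 + 6)) - 178) = √((4 - 2*14² + 5*14) - 178) = √((4 - 2*196 + 70) - 178) = √((4 - 392 + 70) - 178) = √(-318 - 178) = √(-496) = 4*I*√31 ≈ 22.271*I)
U + d = -145 + 4*I*√31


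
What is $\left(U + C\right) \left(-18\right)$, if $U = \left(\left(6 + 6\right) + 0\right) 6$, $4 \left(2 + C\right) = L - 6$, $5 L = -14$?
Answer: $- \frac{6102}{5} \approx -1220.4$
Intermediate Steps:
$L = - \frac{14}{5}$ ($L = \frac{1}{5} \left(-14\right) = - \frac{14}{5} \approx -2.8$)
$C = - \frac{21}{5}$ ($C = -2 + \frac{- \frac{14}{5} - 6}{4} = -2 + \frac{1}{4} \left(- \frac{44}{5}\right) = -2 - \frac{11}{5} = - \frac{21}{5} \approx -4.2$)
$U = 72$ ($U = \left(12 + 0\right) 6 = 12 \cdot 6 = 72$)
$\left(U + C\right) \left(-18\right) = \left(72 - \frac{21}{5}\right) \left(-18\right) = \frac{339}{5} \left(-18\right) = - \frac{6102}{5}$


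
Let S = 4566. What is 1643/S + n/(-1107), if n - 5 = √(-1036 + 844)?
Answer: 598657/1684854 - 8*I*√3/1107 ≈ 0.35532 - 0.012517*I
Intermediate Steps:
n = 5 + 8*I*√3 (n = 5 + √(-1036 + 844) = 5 + √(-192) = 5 + 8*I*√3 ≈ 5.0 + 13.856*I)
1643/S + n/(-1107) = 1643/4566 + (5 + 8*I*√3)/(-1107) = 1643*(1/4566) + (5 + 8*I*√3)*(-1/1107) = 1643/4566 + (-5/1107 - 8*I*√3/1107) = 598657/1684854 - 8*I*√3/1107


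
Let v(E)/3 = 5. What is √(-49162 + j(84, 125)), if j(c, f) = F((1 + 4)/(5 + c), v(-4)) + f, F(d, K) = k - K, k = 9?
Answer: I*√49043 ≈ 221.46*I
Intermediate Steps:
v(E) = 15 (v(E) = 3*5 = 15)
F(d, K) = 9 - K
j(c, f) = -6 + f (j(c, f) = (9 - 1*15) + f = (9 - 15) + f = -6 + f)
√(-49162 + j(84, 125)) = √(-49162 + (-6 + 125)) = √(-49162 + 119) = √(-49043) = I*√49043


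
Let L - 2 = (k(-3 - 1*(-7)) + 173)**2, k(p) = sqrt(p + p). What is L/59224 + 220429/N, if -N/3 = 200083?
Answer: 4916167715/35549146776 + 173*sqrt(2)/14806 ≈ 0.15482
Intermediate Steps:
k(p) = sqrt(2)*sqrt(p) (k(p) = sqrt(2*p) = sqrt(2)*sqrt(p))
N = -600249 (N = -3*200083 = -600249)
L = 2 + (173 + 2*sqrt(2))**2 (L = 2 + (sqrt(2)*sqrt(-3 - 1*(-7)) + 173)**2 = 2 + (sqrt(2)*sqrt(-3 + 7) + 173)**2 = 2 + (sqrt(2)*sqrt(4) + 173)**2 = 2 + (sqrt(2)*2 + 173)**2 = 2 + (2*sqrt(2) + 173)**2 = 2 + (173 + 2*sqrt(2))**2 ≈ 30918.)
L/59224 + 220429/N = (29939 + 692*sqrt(2))/59224 + 220429/(-600249) = (29939 + 692*sqrt(2))*(1/59224) + 220429*(-1/600249) = (29939/59224 + 173*sqrt(2)/14806) - 220429/600249 = 4916167715/35549146776 + 173*sqrt(2)/14806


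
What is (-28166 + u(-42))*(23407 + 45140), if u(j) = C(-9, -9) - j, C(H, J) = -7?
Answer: -1928295657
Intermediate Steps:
u(j) = -7 - j
(-28166 + u(-42))*(23407 + 45140) = (-28166 + (-7 - 1*(-42)))*(23407 + 45140) = (-28166 + (-7 + 42))*68547 = (-28166 + 35)*68547 = -28131*68547 = -1928295657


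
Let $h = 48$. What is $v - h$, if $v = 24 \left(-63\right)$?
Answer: $-1560$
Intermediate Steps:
$v = -1512$
$v - h = -1512 - 48 = -1560$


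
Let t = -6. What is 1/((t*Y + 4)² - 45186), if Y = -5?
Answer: -1/44030 ≈ -2.2712e-5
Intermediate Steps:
1/((t*Y + 4)² - 45186) = 1/((-6*(-5) + 4)² - 45186) = 1/((30 + 4)² - 45186) = 1/(34² - 45186) = 1/(1156 - 45186) = 1/(-44030) = -1/44030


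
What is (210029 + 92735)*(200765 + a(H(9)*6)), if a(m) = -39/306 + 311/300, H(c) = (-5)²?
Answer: 77500479415667/1275 ≈ 6.0785e+10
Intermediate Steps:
H(c) = 25
a(m) = 4637/5100 (a(m) = -39*1/306 + 311*(1/300) = -13/102 + 311/300 = 4637/5100)
(210029 + 92735)*(200765 + a(H(9)*6)) = (210029 + 92735)*(200765 + 4637/5100) = 302764*(1023906137/5100) = 77500479415667/1275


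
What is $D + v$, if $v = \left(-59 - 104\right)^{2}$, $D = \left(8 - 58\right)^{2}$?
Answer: $29069$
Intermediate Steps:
$D = 2500$ ($D = \left(-50\right)^{2} = 2500$)
$v = 26569$ ($v = \left(-163\right)^{2} = 26569$)
$D + v = 2500 + 26569 = 29069$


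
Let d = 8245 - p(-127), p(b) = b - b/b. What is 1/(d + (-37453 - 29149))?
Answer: -1/58229 ≈ -1.7174e-5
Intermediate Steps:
p(b) = -1 + b (p(b) = b - 1*1 = b - 1 = -1 + b)
d = 8373 (d = 8245 - (-1 - 127) = 8245 - 1*(-128) = 8245 + 128 = 8373)
1/(d + (-37453 - 29149)) = 1/(8373 + (-37453 - 29149)) = 1/(8373 - 66602) = 1/(-58229) = -1/58229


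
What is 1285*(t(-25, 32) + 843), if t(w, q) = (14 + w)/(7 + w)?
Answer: 19512725/18 ≈ 1.0840e+6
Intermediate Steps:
t(w, q) = (14 + w)/(7 + w)
1285*(t(-25, 32) + 843) = 1285*((14 - 25)/(7 - 25) + 843) = 1285*(-11/(-18) + 843) = 1285*(-1/18*(-11) + 843) = 1285*(11/18 + 843) = 1285*(15185/18) = 19512725/18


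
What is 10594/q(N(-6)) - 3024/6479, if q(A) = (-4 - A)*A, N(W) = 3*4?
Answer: -34609567/621984 ≈ -55.644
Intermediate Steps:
N(W) = 12
q(A) = A*(-4 - A)
10594/q(N(-6)) - 3024/6479 = 10594/((-1*12*(4 + 12))) - 3024/6479 = 10594/((-1*12*16)) - 3024*1/6479 = 10594/(-192) - 3024/6479 = 10594*(-1/192) - 3024/6479 = -5297/96 - 3024/6479 = -34609567/621984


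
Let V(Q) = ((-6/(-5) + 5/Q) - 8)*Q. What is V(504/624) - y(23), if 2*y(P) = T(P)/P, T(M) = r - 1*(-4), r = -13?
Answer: -887/2990 ≈ -0.29666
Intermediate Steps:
T(M) = -9 (T(M) = -13 - 1*(-4) = -13 + 4 = -9)
y(P) = -9/(2*P) (y(P) = (-9/P)/2 = -9/(2*P))
V(Q) = Q*(-34/5 + 5/Q) (V(Q) = ((-6*(-⅕) + 5/Q) - 8)*Q = ((6/5 + 5/Q) - 8)*Q = (-34/5 + 5/Q)*Q = Q*(-34/5 + 5/Q))
V(504/624) - y(23) = (5 - 17136/(5*624)) - (-9)/(2*23) = (5 - 34/5*21/26) - 1*(-9/46) = (5 - 357/65) + 9/46 = -32/65 + 9/46 = -887/2990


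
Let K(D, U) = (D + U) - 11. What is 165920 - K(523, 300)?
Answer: 165108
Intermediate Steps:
K(D, U) = -11 + D + U
165920 - K(523, 300) = 165920 - (-11 + 523 + 300) = 165920 - 1*812 = 165920 - 812 = 165108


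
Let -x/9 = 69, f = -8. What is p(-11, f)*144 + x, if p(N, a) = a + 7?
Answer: -765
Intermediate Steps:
x = -621 (x = -9*69 = -621)
p(N, a) = 7 + a
p(-11, f)*144 + x = (7 - 8)*144 - 621 = -1*144 - 621 = -144 - 621 = -765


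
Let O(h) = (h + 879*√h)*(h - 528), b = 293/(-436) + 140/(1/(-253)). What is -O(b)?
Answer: -242054202308473/190096 + 13777112859*I*√1683332017/95048 ≈ -1.2733e+9 + 5.947e+9*I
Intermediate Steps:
b = -15443413/436 (b = 293*(-1/436) + 140/(-1/253) = -293/436 + 140*(-253) = -293/436 - 35420 = -15443413/436 ≈ -35421.)
O(h) = (-528 + h)*(h + 879*√h) (O(h) = (h + 879*√h)*(-528 + h) = (-528 + h)*(h + 879*√h))
-O(b) = -((-15443413/436)² - 232056*I*√1683332017/109 - 528*(-15443413/436) + 879*(-15443413/436)^(3/2)) = -(238499005088569/190096 - 232056*I*√1683332017/109 + 2038530516/109 + 879*(-15443413*I*√1683332017/95048)) = -(238499005088569/190096 - 232056*I*√1683332017/109 + 2038530516/109 - 13574760027*I*√1683332017/95048) = -(242054202308473/190096 - 13777112859*I*√1683332017/95048) = -242054202308473/190096 + 13777112859*I*√1683332017/95048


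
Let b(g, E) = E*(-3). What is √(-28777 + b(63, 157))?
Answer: 8*I*√457 ≈ 171.02*I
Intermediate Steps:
b(g, E) = -3*E
√(-28777 + b(63, 157)) = √(-28777 - 3*157) = √(-28777 - 471) = √(-29248) = 8*I*√457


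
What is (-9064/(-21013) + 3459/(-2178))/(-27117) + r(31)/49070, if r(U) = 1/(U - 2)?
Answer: 6381659803249/147170371744356345 ≈ 4.3362e-5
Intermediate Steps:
r(U) = 1/(-2 + U)
(-9064/(-21013) + 3459/(-2178))/(-27117) + r(31)/49070 = (-9064/(-21013) + 3459/(-2178))/(-27117) + 1/((-2 + 31)*49070) = (-9064*(-1/21013) + 3459*(-1/2178))*(-1/27117) + (1/49070)/29 = (9064/21013 - 1153/726)*(-1/27117) + (1/29)*(1/49070) = -17647525/15255438*(-1/27117) + 1/1423030 = 17647525/413681712246 + 1/1423030 = 6381659803249/147170371744356345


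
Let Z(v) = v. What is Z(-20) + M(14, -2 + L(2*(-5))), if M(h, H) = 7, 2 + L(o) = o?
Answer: -13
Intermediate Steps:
L(o) = -2 + o
Z(-20) + M(14, -2 + L(2*(-5))) = -20 + 7 = -13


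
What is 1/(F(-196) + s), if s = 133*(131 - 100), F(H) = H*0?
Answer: 1/4123 ≈ 0.00024254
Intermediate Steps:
F(H) = 0
s = 4123 (s = 133*31 = 4123)
1/(F(-196) + s) = 1/(0 + 4123) = 1/4123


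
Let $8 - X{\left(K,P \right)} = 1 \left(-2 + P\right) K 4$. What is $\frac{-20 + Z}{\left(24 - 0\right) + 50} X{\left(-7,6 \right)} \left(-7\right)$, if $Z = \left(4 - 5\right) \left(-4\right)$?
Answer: $\frac{6720}{37} \approx 181.62$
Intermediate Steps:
$Z = 4$ ($Z = \left(-1\right) \left(-4\right) = 4$)
$X{\left(K,P \right)} = 8 - 4 K \left(-2 + P\right)$ ($X{\left(K,P \right)} = 8 - 1 \left(-2 + P\right) K 4 = 8 - \left(-2 + P\right) K 4 = 8 - K \left(-2 + P\right) 4 = 8 - 4 K \left(-2 + P\right)$)
$\frac{-20 + Z}{\left(24 - 0\right) + 50} X{\left(-7,6 \right)} \left(-7\right) = \frac{-20 + 4}{\left(24 - 0\right) + 50} \left(8 + 8 \left(-7\right) - \left(-28\right) 6\right) \left(-7\right) = - \frac{16}{\left(24 + 0\right) + 50} \left(8 - 56 + 168\right) \left(-7\right) = - \frac{16}{24 + 50} \cdot 120 \left(-7\right) = - \frac{16}{74} \cdot 120 \left(-7\right) = \left(-16\right) \frac{1}{74} \cdot 120 \left(-7\right) = \left(- \frac{8}{37}\right) 120 \left(-7\right) = \left(- \frac{960}{37}\right) \left(-7\right) = \frac{6720}{37}$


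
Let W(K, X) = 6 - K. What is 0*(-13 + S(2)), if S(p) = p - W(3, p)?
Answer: 0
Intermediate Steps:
S(p) = -3 + p (S(p) = p - (6 - 1*3) = p - (6 - 3) = p - 1*3 = p - 3 = -3 + p)
0*(-13 + S(2)) = 0*(-13 + (-3 + 2)) = 0*(-13 - 1) = 0*(-14) = 0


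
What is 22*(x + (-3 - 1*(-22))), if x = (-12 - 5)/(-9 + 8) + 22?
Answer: 1276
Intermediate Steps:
x = 39 (x = -17/(-1) + 22 = -17*(-1) + 22 = 17 + 22 = 39)
22*(x + (-3 - 1*(-22))) = 22*(39 + (-3 - 1*(-22))) = 22*(39 + (-3 + 22)) = 22*(39 + 19) = 22*58 = 1276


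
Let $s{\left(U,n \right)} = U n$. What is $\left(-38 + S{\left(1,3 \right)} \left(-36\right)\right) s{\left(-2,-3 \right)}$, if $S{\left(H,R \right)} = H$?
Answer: $-444$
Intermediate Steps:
$\left(-38 + S{\left(1,3 \right)} \left(-36\right)\right) s{\left(-2,-3 \right)} = \left(-38 + 1 \left(-36\right)\right) \left(\left(-2\right) \left(-3\right)\right) = \left(-38 - 36\right) 6 = \left(-74\right) 6 = -444$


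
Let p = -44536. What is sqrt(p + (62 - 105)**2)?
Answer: 9*I*sqrt(527) ≈ 206.61*I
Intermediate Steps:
sqrt(p + (62 - 105)**2) = sqrt(-44536 + (62 - 105)**2) = sqrt(-44536 + (-43)**2) = sqrt(-44536 + 1849) = sqrt(-42687) = 9*I*sqrt(527)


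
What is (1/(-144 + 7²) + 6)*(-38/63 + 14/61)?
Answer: -817084/365085 ≈ -2.2381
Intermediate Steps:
(1/(-144 + 7²) + 6)*(-38/63 + 14/61) = (1/(-144 + 49) + 6)*(-38*1/63 + 14*(1/61)) = (1/(-95) + 6)*(-38/63 + 14/61) = (-1/95 + 6)*(-1436/3843) = (569/95)*(-1436/3843) = -817084/365085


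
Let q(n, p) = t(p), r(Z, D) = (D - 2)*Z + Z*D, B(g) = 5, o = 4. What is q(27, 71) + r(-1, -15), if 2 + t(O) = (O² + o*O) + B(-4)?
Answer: 5360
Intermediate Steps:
t(O) = 3 + O² + 4*O (t(O) = -2 + ((O² + 4*O) + 5) = -2 + (5 + O² + 4*O) = 3 + O² + 4*O)
r(Z, D) = D*Z + Z*(-2 + D) (r(Z, D) = (-2 + D)*Z + D*Z = Z*(-2 + D) + D*Z = D*Z + Z*(-2 + D))
q(n, p) = 3 + p² + 4*p
q(27, 71) + r(-1, -15) = (3 + 71² + 4*71) + 2*(-1)*(-1 - 15) = (3 + 5041 + 284) + 2*(-1)*(-16) = 5328 + 32 = 5360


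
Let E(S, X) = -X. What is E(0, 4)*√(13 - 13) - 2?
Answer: -2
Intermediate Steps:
E(0, 4)*√(13 - 13) - 2 = (-1*4)*√(13 - 13) - 2 = -4*√0 - 2 = -4*0 - 2 = 0 - 2 = -2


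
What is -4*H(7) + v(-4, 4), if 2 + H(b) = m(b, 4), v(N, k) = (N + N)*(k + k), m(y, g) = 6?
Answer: -80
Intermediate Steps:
v(N, k) = 4*N*k (v(N, k) = (2*N)*(2*k) = 4*N*k)
H(b) = 4 (H(b) = -2 + 6 = 4)
-4*H(7) + v(-4, 4) = -4*4 + 4*(-4)*4 = -16 - 64 = -80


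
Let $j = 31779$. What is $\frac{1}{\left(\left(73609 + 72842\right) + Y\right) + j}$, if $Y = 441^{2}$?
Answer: $\frac{1}{372711} \approx 2.683 \cdot 10^{-6}$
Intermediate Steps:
$Y = 194481$
$\frac{1}{\left(\left(73609 + 72842\right) + Y\right) + j} = \frac{1}{\left(\left(73609 + 72842\right) + 194481\right) + 31779} = \frac{1}{\left(146451 + 194481\right) + 31779} = \frac{1}{340932 + 31779} = \frac{1}{372711}$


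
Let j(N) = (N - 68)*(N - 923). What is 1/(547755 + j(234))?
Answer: 1/433381 ≈ 2.3074e-6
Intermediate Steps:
j(N) = (-923 + N)*(-68 + N) (j(N) = (-68 + N)*(-923 + N) = (-923 + N)*(-68 + N))
1/(547755 + j(234)) = 1/(547755 + (62764 + 234**2 - 991*234)) = 1/(547755 + (62764 + 54756 - 231894)) = 1/(547755 - 114374) = 1/433381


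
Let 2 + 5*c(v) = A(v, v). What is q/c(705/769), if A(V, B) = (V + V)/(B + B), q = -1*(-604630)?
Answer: -3023150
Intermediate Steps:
q = 604630
A(V, B) = V/B (A(V, B) = (2*V)/((2*B)) = (2*V)*(1/(2*B)) = V/B)
c(v) = -⅕ (c(v) = -⅖ + (v/v)/5 = -⅖ + (⅕)*1 = -⅖ + ⅕ = -⅕)
q/c(705/769) = 604630/(-⅕) = 604630*(-5) = -3023150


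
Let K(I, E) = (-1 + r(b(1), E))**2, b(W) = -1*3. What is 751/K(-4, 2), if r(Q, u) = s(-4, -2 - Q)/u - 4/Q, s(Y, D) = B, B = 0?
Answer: 6759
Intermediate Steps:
b(W) = -3
s(Y, D) = 0
r(Q, u) = -4/Q (r(Q, u) = 0/u - 4/Q = 0 - 4/Q = -4/Q)
K(I, E) = 1/9 (K(I, E) = (-1 - 4/(-3))**2 = (-1 - 4*(-1/3))**2 = (-1 + 4/3)**2 = (1/3)**2 = 1/9)
751/K(-4, 2) = 751/(1/9) = 751*9 = 6759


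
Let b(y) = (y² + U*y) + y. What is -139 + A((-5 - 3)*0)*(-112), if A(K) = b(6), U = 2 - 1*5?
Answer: -2827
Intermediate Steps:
U = -3 (U = 2 - 5 = -3)
b(y) = y² - 2*y (b(y) = (y² - 3*y) + y = y² - 2*y)
A(K) = 24 (A(K) = 6*(-2 + 6) = 6*4 = 24)
-139 + A((-5 - 3)*0)*(-112) = -139 + 24*(-112) = -139 - 2688 = -2827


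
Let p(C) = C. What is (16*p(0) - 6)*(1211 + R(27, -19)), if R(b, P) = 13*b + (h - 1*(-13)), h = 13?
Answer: -9528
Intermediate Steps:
R(b, P) = 26 + 13*b (R(b, P) = 13*b + (13 - 1*(-13)) = 13*b + (13 + 13) = 13*b + 26 = 26 + 13*b)
(16*p(0) - 6)*(1211 + R(27, -19)) = (16*0 - 6)*(1211 + (26 + 13*27)) = (0 - 6)*(1211 + (26 + 351)) = -6*(1211 + 377) = -6*1588 = -9528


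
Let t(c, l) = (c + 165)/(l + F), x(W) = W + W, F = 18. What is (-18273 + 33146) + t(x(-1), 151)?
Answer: 2513700/169 ≈ 14874.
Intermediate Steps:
x(W) = 2*W
t(c, l) = (165 + c)/(18 + l) (t(c, l) = (c + 165)/(l + 18) = (165 + c)/(18 + l))
(-18273 + 33146) + t(x(-1), 151) = (-18273 + 33146) + (165 + 2*(-1))/(18 + 151) = 14873 + (165 - 2)/169 = 14873 + (1/169)*163 = 14873 + 163/169 = 2513700/169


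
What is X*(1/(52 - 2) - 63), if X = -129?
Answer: 406221/50 ≈ 8124.4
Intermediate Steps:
X*(1/(52 - 2) - 63) = -129*(1/(52 - 2) - 63) = -129*(1/50 - 63) = -129*(-3149/50) = 406221/50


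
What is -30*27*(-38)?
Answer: 30780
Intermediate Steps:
-30*27*(-38) = -810*(-38) = 30780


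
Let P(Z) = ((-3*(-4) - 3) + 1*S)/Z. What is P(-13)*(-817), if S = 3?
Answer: 9804/13 ≈ 754.15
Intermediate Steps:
P(Z) = 12/Z (P(Z) = ((-3*(-4) - 3) + 1*3)/Z = ((12 - 3) + 3)/Z = (9 + 3)/Z = 12/Z)
P(-13)*(-817) = (12/(-13))*(-817) = (12*(-1/13))*(-817) = -12/13*(-817) = 9804/13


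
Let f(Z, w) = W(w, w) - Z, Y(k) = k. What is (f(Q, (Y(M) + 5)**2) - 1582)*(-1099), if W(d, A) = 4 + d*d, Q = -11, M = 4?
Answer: -5488406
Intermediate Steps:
W(d, A) = 4 + d**2
f(Z, w) = 4 + w**2 - Z (f(Z, w) = (4 + w**2) - Z = 4 + w**2 - Z)
(f(Q, (Y(M) + 5)**2) - 1582)*(-1099) = ((4 + ((4 + 5)**2)**2 - 1*(-11)) - 1582)*(-1099) = ((4 + (9**2)**2 + 11) - 1582)*(-1099) = ((4 + 81**2 + 11) - 1582)*(-1099) = ((4 + 6561 + 11) - 1582)*(-1099) = (6576 - 1582)*(-1099) = 4994*(-1099) = -5488406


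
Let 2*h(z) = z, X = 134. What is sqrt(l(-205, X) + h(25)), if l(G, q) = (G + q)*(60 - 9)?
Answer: I*sqrt(14434)/2 ≈ 60.071*I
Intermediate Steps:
l(G, q) = 51*G + 51*q (l(G, q) = (G + q)*51 = 51*G + 51*q)
h(z) = z/2
sqrt(l(-205, X) + h(25)) = sqrt((51*(-205) + 51*134) + (1/2)*25) = sqrt((-10455 + 6834) + 25/2) = sqrt(-3621 + 25/2) = sqrt(-7217/2) = I*sqrt(14434)/2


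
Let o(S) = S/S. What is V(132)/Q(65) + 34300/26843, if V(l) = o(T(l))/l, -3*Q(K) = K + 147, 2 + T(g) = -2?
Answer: 319923557/250391504 ≈ 1.2777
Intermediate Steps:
T(g) = -4 (T(g) = -2 - 2 = -4)
o(S) = 1
Q(K) = -49 - K/3 (Q(K) = -(K + 147)/3 = -(147 + K)/3 = -49 - K/3)
V(l) = 1/l
V(132)/Q(65) + 34300/26843 = 1/(132*(-49 - ⅓*65)) + 34300/26843 = 1/(132*(-49 - 65/3)) + 34300*(1/26843) = 1/(132*(-212/3)) + 34300/26843 = (1/132)*(-3/212) + 34300/26843 = -1/9328 + 34300/26843 = 319923557/250391504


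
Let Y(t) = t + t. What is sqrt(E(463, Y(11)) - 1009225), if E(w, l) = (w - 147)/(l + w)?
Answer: 17*I*sqrt(821435285)/485 ≈ 1004.6*I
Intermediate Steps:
Y(t) = 2*t
E(w, l) = (-147 + w)/(l + w)
sqrt(E(463, Y(11)) - 1009225) = sqrt((-147 + 463)/(2*11 + 463) - 1009225) = sqrt(316/(22 + 463) - 1009225) = sqrt(316/485 - 1009225) = sqrt(-489473809/485) = 17*I*sqrt(821435285)/485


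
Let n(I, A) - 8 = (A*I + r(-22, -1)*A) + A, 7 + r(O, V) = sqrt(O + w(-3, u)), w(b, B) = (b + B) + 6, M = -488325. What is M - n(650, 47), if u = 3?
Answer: -518601 - 188*I ≈ -5.186e+5 - 188.0*I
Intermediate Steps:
w(b, B) = 6 + B + b (w(b, B) = (B + b) + 6 = 6 + B + b)
r(O, V) = -7 + sqrt(6 + O) (r(O, V) = -7 + sqrt(O + (6 + 3 - 3)) = -7 + sqrt(O + 6) = -7 + sqrt(6 + O))
n(I, A) = 8 + A + A*I + A*(-7 + 4*I) (n(I, A) = 8 + ((A*I + (-7 + sqrt(6 - 22))*A) + A) = 8 + ((A*I + (-7 + sqrt(-16))*A) + A) = 8 + ((A*I + (-7 + 4*I)*A) + A) = 8 + ((A*I + A*(-7 + 4*I)) + A) = 8 + (A + A*I + A*(-7 + 4*I)) = 8 + A + A*I + A*(-7 + 4*I))
M - n(650, 47) = -488325 - (8 + 47*650 + 47*(-6 + 4*I)) = -488325 - (8 + 30550 + (-282 + 188*I)) = -488325 - (30276 + 188*I) = -488325 + (-30276 - 188*I) = -518601 - 188*I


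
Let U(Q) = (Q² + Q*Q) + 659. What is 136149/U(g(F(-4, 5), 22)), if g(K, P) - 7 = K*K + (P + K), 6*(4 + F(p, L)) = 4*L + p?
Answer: 11028069/193829 ≈ 56.896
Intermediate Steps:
F(p, L) = -4 + p/6 + 2*L/3 (F(p, L) = -4 + (4*L + p)/6 = -4 + (p + 4*L)/6 = -4 + (p/6 + 2*L/3) = -4 + p/6 + 2*L/3)
g(K, P) = 7 + K + P + K² (g(K, P) = 7 + (K*K + (P + K)) = 7 + (K² + (K + P)) = 7 + (K + P + K²) = 7 + K + P + K²)
U(Q) = 659 + 2*Q² (U(Q) = (Q² + Q²) + 659 = 2*Q² + 659 = 659 + 2*Q²)
136149/U(g(F(-4, 5), 22)) = 136149/(659 + 2*(7 + (-4 + (⅙)*(-4) + (⅔)*5) + 22 + (-4 + (⅙)*(-4) + (⅔)*5)²)²) = 136149/(659 + 2*(7 + (-4 - ⅔ + 10/3) + 22 + (-4 - ⅔ + 10/3)²)²) = 136149/(659 + 2*(7 - 4/3 + 22 + (-4/3)²)²) = 136149/(659 + 2*(7 - 4/3 + 22 + 16/9)²) = 136149/(659 + 2*(265/9)²) = 136149/(659 + 2*(70225/81)) = 136149/(659 + 140450/81) = 136149/(193829/81) = 136149*(81/193829) = 11028069/193829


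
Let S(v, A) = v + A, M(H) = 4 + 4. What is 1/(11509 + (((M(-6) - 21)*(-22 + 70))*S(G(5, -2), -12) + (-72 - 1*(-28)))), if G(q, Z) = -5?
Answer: 1/22073 ≈ 4.5304e-5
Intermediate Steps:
M(H) = 8
S(v, A) = A + v
1/(11509 + (((M(-6) - 21)*(-22 + 70))*S(G(5, -2), -12) + (-72 - 1*(-28)))) = 1/(11509 + (((8 - 21)*(-22 + 70))*(-12 - 5) + (-72 - 1*(-28)))) = 1/(11509 + (-13*48*(-17) + (-72 + 28))) = 1/(11509 + (-624*(-17) - 44)) = 1/(11509 + (10608 - 44)) = 1/(11509 + 10564) = 1/22073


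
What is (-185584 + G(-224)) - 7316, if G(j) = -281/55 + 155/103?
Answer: -1092798918/5665 ≈ -1.9290e+5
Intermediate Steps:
G(j) = -20418/5665 (G(j) = -281*1/55 + 155*(1/103) = -281/55 + 155/103 = -20418/5665)
(-185584 + G(-224)) - 7316 = (-185584 - 20418/5665) - 7316 = -1051353778/5665 - 7316 = -1092798918/5665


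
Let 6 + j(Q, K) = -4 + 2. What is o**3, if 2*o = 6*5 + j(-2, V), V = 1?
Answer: 1331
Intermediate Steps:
j(Q, K) = -8 (j(Q, K) = -6 + (-4 + 2) = -6 - 2 = -8)
o = 11 (o = (6*5 - 8)/2 = (30 - 8)/2 = (1/2)*22 = 11)
o**3 = 11**3 = 1331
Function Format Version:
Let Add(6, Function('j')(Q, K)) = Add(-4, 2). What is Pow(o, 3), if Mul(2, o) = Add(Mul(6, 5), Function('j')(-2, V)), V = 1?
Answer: 1331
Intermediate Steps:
Function('j')(Q, K) = -8 (Function('j')(Q, K) = Add(-6, Add(-4, 2)) = Add(-6, -2) = -8)
o = 11 (o = Mul(Rational(1, 2), Add(Mul(6, 5), -8)) = Mul(Rational(1, 2), Add(30, -8)) = Mul(Rational(1, 2), 22) = 11)
Pow(o, 3) = Pow(11, 3) = 1331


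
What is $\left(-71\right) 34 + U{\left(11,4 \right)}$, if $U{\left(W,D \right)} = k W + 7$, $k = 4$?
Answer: $-2363$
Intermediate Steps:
$U{\left(W,D \right)} = 7 + 4 W$ ($U{\left(W,D \right)} = 4 W + 7 = 7 + 4 W$)
$\left(-71\right) 34 + U{\left(11,4 \right)} = \left(-71\right) 34 + \left(7 + 4 \cdot 11\right) = -2414 + \left(7 + 44\right) = -2414 + 51 = -2363$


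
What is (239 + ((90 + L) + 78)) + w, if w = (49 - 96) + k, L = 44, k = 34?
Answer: 438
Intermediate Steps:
w = -13 (w = (49 - 96) + 34 = -47 + 34 = -13)
(239 + ((90 + L) + 78)) + w = (239 + ((90 + 44) + 78)) - 13 = (239 + (134 + 78)) - 13 = (239 + 212) - 13 = 451 - 13 = 438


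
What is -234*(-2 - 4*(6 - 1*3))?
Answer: 3276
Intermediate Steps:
-234*(-2 - 4*(6 - 1*3)) = -234*(-2 - 4*(6 - 3)) = -234*(-2 - 4*3) = -234*(-2 - 12) = -234*(-14) = 3276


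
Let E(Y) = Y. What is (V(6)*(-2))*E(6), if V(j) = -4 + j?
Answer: -24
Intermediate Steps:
(V(6)*(-2))*E(6) = ((-4 + 6)*(-2))*6 = (2*(-2))*6 = -4*6 = -24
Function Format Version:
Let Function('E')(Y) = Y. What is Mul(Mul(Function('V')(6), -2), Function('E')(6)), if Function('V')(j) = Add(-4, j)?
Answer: -24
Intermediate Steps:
Mul(Mul(Function('V')(6), -2), Function('E')(6)) = Mul(Mul(Add(-4, 6), -2), 6) = Mul(Mul(2, -2), 6) = Mul(-4, 6) = -24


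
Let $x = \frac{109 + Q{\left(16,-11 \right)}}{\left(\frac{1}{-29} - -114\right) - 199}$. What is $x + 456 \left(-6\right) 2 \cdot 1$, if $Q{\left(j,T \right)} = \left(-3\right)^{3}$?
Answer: $- \frac{6748165}{1233} \approx -5473.0$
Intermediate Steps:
$Q{\left(j,T \right)} = -27$
$x = - \frac{1189}{1233}$ ($x = \frac{109 - 27}{\left(\frac{1}{-29} - -114\right) - 199} = \frac{82}{\left(- \frac{1}{29} + 114\right) - 199} = \frac{82}{\frac{3305}{29} - 199} = \frac{82}{- \frac{2466}{29}} = 82 \left(- \frac{29}{2466}\right) = - \frac{1189}{1233} \approx -0.96431$)
$x + 456 \left(-6\right) 2 \cdot 1 = - \frac{1189}{1233} + 456 \left(-6\right) 2 \cdot 1 = - \frac{1189}{1233} + 456 \left(\left(-12\right) 1\right) = - \frac{1189}{1233} + 456 \left(-12\right) = - \frac{1189}{1233} - 5472 = - \frac{6748165}{1233}$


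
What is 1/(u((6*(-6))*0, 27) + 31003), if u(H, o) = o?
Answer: 1/31030 ≈ 3.2227e-5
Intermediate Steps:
1/(u((6*(-6))*0, 27) + 31003) = 1/(27 + 31003) = 1/31030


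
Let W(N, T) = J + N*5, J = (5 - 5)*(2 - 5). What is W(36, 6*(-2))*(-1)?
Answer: -180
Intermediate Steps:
J = 0 (J = 0*(-3) = 0)
W(N, T) = 5*N (W(N, T) = 0 + N*5 = 0 + 5*N = 5*N)
W(36, 6*(-2))*(-1) = (5*36)*(-1) = 180*(-1) = -180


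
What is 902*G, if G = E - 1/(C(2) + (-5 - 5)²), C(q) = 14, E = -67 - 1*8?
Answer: -3856501/57 ≈ -67658.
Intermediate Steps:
E = -75 (E = -67 - 8 = -75)
G = -8551/114 (G = -75 - 1/(14 + (-5 - 5)²) = -75 - 1/(14 + (-10)²) = -75 - 1/(14 + 100) = -75 - 1/114 = -8551/114 ≈ -75.009)
902*G = 902*(-8551/114) = -3856501/57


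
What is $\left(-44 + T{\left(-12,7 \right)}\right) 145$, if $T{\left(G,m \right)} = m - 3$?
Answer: $-5800$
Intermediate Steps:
$T{\left(G,m \right)} = -3 + m$
$\left(-44 + T{\left(-12,7 \right)}\right) 145 = \left(-44 + \left(-3 + 7\right)\right) 145 = \left(-44 + 4\right) 145 = \left(-40\right) 145 = -5800$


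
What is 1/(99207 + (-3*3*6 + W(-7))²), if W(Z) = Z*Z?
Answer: 1/99232 ≈ 1.0077e-5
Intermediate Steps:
W(Z) = Z²
1/(99207 + (-3*3*6 + W(-7))²) = 1/(99207 + (-3*3*6 + (-7)²)²) = 1/(99207 + (-9*6 + 49)²) = 1/(99207 + (-54 + 49)²) = 1/(99207 + (-5)²) = 1/(99207 + 25) = 1/99232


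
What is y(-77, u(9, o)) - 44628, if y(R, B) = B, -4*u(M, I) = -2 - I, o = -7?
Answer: -178517/4 ≈ -44629.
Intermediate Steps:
u(M, I) = ½ + I/4 (u(M, I) = -(-2 - I)/4 = ½ + I/4)
y(-77, u(9, o)) - 44628 = (½ + (¼)*(-7)) - 44628 = (½ - 7/4) - 44628 = -5/4 - 44628 = -178517/4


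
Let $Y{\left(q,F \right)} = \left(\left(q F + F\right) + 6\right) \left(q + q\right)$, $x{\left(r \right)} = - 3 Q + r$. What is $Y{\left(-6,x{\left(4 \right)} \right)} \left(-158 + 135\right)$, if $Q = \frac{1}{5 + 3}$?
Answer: $- \frac{6693}{2} \approx -3346.5$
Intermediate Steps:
$Q = \frac{1}{8} \approx 0.125$
$x{\left(r \right)} = - \frac{3}{8} + r$ ($x{\left(r \right)} = \left(-3\right) \frac{1}{8} + r = - \frac{3}{8} + r$)
$Y{\left(q,F \right)} = 2 q \left(6 + F + F q\right)$ ($Y{\left(q,F \right)} = \left(\left(F q + F\right) + 6\right) 2 q = \left(\left(F + F q\right) + 6\right) 2 q = \left(6 + F + F q\right) 2 q = 2 q \left(6 + F + F q\right)$)
$Y{\left(-6,x{\left(4 \right)} \right)} \left(-158 + 135\right) = 2 \left(-6\right) \left(6 + \left(- \frac{3}{8} + 4\right) + \left(- \frac{3}{8} + 4\right) \left(-6\right)\right) \left(-158 + 135\right) = 2 \left(-6\right) \left(6 + \frac{29}{8} + \frac{29}{8} \left(-6\right)\right) \left(-23\right) = 2 \left(-6\right) \left(6 + \frac{29}{8} - \frac{87}{4}\right) \left(-23\right) = 2 \left(-6\right) \left(- \frac{97}{8}\right) \left(-23\right) = \frac{291}{2} \left(-23\right) = - \frac{6693}{2}$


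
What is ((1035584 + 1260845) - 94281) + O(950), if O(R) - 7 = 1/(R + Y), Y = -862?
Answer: 193789641/88 ≈ 2.2022e+6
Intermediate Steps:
O(R) = 7 + 1/(-862 + R) (O(R) = 7 + 1/(R - 862) = 7 + 1/(-862 + R))
((1035584 + 1260845) - 94281) + O(950) = ((1035584 + 1260845) - 94281) + (-6033 + 7*950)/(-862 + 950) = (2296429 - 94281) + (-6033 + 6650)/88 = 2202148 + (1/88)*617 = 2202148 + 617/88 = 193789641/88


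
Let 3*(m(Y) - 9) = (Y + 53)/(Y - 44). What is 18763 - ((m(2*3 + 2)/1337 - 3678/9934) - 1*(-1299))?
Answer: 12525702591755/717214932 ≈ 17464.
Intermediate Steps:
m(Y) = 9 + (53 + Y)/(3*(-44 + Y)) (m(Y) = 9 + ((Y + 53)/(Y - 44))/3 = 9 + ((53 + Y)/(-44 + Y))/3 = 9 + (53 + Y)/(3*(-44 + Y)))
18763 - ((m(2*3 + 2)/1337 - 3678/9934) - 1*(-1299)) = 18763 - ((((-1135 + 28*(2*3 + 2))/(3*(-44 + (2*3 + 2))))/1337 - 3678/9934) - 1*(-1299)) = 18763 - ((((-1135 + 28*(6 + 2))/(3*(-44 + (6 + 2))))*(1/1337) - 3678*1/9934) + 1299) = 18763 - ((((-1135 + 28*8)/(3*(-44 + 8)))*(1/1337) - 1839/4967) + 1299) = 18763 - ((((⅓)*(-1135 + 224)/(-36))*(1/1337) - 1839/4967) + 1299) = 18763 - ((((⅓)*(-1/36)*(-911))*(1/1337) - 1839/4967) + 1299) = 18763 - (((911/108)*(1/1337) - 1839/4967) + 1299) = 18763 - ((911/144396 - 1839/4967) + 1299) = 18763 - (-261019307/717214932 + 1299) = 18763 - 1*931401177361/717214932 = 18763 - 931401177361/717214932 = 12525702591755/717214932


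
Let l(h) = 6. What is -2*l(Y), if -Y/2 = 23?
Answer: -12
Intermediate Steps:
Y = -46 (Y = -2*23 = -46)
-2*l(Y) = -2*6 = -12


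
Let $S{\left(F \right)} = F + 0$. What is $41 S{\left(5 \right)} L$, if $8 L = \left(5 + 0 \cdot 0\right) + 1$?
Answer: $\frac{615}{4} \approx 153.75$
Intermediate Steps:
$S{\left(F \right)} = F$
$L = \frac{3}{4}$ ($L = \frac{\left(5 + 0 \cdot 0\right) + 1}{8} = \frac{\left(5 + 0\right) + 1}{8} = \frac{5 + 1}{8} = \frac{1}{8} \cdot 6 = \frac{3}{4} \approx 0.75$)
$41 S{\left(5 \right)} L = 41 \cdot 5 \cdot \frac{3}{4} = 205 \cdot \frac{3}{4} = \frac{615}{4}$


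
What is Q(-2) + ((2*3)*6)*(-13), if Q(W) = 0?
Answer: -468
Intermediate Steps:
Q(-2) + ((2*3)*6)*(-13) = 0 + ((2*3)*6)*(-13) = 0 + (6*6)*(-13) = 0 + 36*(-13) = 0 - 468 = -468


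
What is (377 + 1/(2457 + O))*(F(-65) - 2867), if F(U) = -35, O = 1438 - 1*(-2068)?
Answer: -6523846904/5963 ≈ -1.0941e+6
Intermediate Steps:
O = 3506 (O = 1438 + 2068 = 3506)
(377 + 1/(2457 + O))*(F(-65) - 2867) = (377 + 1/(2457 + 3506))*(-35 - 2867) = (377 + 1/5963)*(-2902) = (2248052/5963)*(-2902) = -6523846904/5963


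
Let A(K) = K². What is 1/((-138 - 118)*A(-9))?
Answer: -1/20736 ≈ -4.8225e-5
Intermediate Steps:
1/((-138 - 118)*A(-9)) = 1/((-138 - 118)*(-9)²) = 1/(-256*81) = 1/(-20736) = -1/20736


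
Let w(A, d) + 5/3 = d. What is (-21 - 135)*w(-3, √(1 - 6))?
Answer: 260 - 156*I*√5 ≈ 260.0 - 348.83*I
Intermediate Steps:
w(A, d) = -5/3 + d
(-21 - 135)*w(-3, √(1 - 6)) = (-21 - 135)*(-5/3 + √(1 - 6)) = -156*(-5/3 + √(-5)) = -156*(-5/3 + I*√5) = 260 - 156*I*√5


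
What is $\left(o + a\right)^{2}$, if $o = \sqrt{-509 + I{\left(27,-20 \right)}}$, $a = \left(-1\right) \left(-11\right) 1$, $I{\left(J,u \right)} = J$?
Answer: $\left(11 + i \sqrt{482}\right)^{2} \approx -361.0 + 483.0 i$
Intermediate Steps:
$a = 11$ ($a = 11 \cdot 1 = 11$)
$o = i \sqrt{482}$ ($o = \sqrt{-509 + 27} = \sqrt{-482} = i \sqrt{482} \approx 21.954 i$)
$\left(o + a\right)^{2} = \left(i \sqrt{482} + 11\right)^{2} = \left(11 + i \sqrt{482}\right)^{2}$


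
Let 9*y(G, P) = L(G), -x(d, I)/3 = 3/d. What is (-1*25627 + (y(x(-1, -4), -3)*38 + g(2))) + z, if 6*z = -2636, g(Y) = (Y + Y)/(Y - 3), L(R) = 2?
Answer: -234557/9 ≈ -26062.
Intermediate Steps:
x(d, I) = -9/d
g(Y) = 2*Y/(-3 + Y) (g(Y) = (2*Y)/(-3 + Y) = 2*Y/(-3 + Y))
y(G, P) = 2/9 (y(G, P) = (⅑)*2 = 2/9)
z = -1318/3 (z = (⅙)*(-2636) = -1318/3 ≈ -439.33)
(-1*25627 + (y(x(-1, -4), -3)*38 + g(2))) + z = (-1*25627 + ((2/9)*38 + 2*2/(-3 + 2))) - 1318/3 = (-25627 + (76/9 + 2*2/(-1))) - 1318/3 = (-25627 + (76/9 + 2*2*(-1))) - 1318/3 = (-25627 + (76/9 - 4)) - 1318/3 = (-25627 + 40/9) - 1318/3 = -230603/9 - 1318/3 = -234557/9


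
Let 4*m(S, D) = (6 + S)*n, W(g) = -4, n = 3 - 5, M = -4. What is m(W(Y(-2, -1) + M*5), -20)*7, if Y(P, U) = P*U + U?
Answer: -7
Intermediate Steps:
Y(P, U) = U + P*U
n = -2
m(S, D) = -3 - S/2 (m(S, D) = ((6 + S)*(-2))/4 = (-12 - 2*S)/4 = -3 - S/2)
m(W(Y(-2, -1) + M*5), -20)*7 = (-3 - ½*(-4))*7 = (-3 + 2)*7 = -1*7 = -7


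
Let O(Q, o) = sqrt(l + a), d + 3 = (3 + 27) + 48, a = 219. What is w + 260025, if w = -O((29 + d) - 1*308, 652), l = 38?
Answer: 260025 - sqrt(257) ≈ 2.6001e+5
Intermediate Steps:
d = 75 (d = -3 + ((3 + 27) + 48) = -3 + (30 + 48) = -3 + 78 = 75)
O(Q, o) = sqrt(257) (O(Q, o) = sqrt(38 + 219) = sqrt(257))
w = -sqrt(257) ≈ -16.031
w + 260025 = -sqrt(257) + 260025 = 260025 - sqrt(257)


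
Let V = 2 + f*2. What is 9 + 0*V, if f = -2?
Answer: 9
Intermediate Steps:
V = -2 (V = 2 - 2*2 = 2 - 4 = -2)
9 + 0*V = 9 + 0*(-2) = 9 + 0 = 9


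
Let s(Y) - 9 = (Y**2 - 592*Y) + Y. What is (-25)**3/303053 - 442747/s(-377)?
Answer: -139878072216/110597677085 ≈ -1.2647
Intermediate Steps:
s(Y) = 9 + Y**2 - 591*Y (s(Y) = 9 + ((Y**2 - 592*Y) + Y) = 9 + (Y**2 - 591*Y) = 9 + Y**2 - 591*Y)
(-25)**3/303053 - 442747/s(-377) = (-25)**3/303053 - 442747/(9 + (-377)**2 - 591*(-377)) = -15625*1/303053 - 442747/(9 + 142129 + 222807) = -15625/303053 - 442747/364945 = -139878072216/110597677085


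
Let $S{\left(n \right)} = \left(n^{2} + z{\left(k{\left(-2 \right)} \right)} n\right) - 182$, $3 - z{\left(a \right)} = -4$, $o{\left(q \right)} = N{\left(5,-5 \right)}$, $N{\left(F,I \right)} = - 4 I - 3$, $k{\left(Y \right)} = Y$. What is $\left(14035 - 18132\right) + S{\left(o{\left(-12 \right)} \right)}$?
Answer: $-3871$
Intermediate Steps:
$N{\left(F,I \right)} = -3 - 4 I$
$o{\left(q \right)} = 17$ ($o{\left(q \right)} = -3 - -20 = -3 + 20 = 17$)
$z{\left(a \right)} = 7$ ($z{\left(a \right)} = 3 - -4 = 3 + 4 = 7$)
$S{\left(n \right)} = -182 + n^{2} + 7 n$ ($S{\left(n \right)} = \left(n^{2} + 7 n\right) - 182 = -182 + n^{2} + 7 n$)
$\left(14035 - 18132\right) + S{\left(o{\left(-12 \right)} \right)} = \left(14035 - 18132\right) + \left(-182 + 17^{2} + 7 \cdot 17\right) = -4097 + \left(-182 + 289 + 119\right) = -4097 + 226 = -3871$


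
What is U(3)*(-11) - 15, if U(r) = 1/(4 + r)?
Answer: -116/7 ≈ -16.571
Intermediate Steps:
U(3)*(-11) - 15 = -11/(4 + 3) - 15 = -11/7 - 15 = -116/7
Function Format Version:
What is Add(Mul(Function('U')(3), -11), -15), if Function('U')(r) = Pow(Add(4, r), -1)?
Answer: Rational(-116, 7) ≈ -16.571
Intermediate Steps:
Add(Mul(Function('U')(3), -11), -15) = Add(Mul(Pow(Add(4, 3), -1), -11), -15) = Add(Mul(Pow(7, -1), -11), -15) = Add(Mul(Rational(1, 7), -11), -15) = Add(Rational(-11, 7), -15) = Rational(-116, 7)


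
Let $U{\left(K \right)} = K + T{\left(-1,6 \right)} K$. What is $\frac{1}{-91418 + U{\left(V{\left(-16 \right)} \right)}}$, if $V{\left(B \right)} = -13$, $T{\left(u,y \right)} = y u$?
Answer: $- \frac{1}{91353} \approx -1.0947 \cdot 10^{-5}$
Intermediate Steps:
$T{\left(u,y \right)} = u y$
$U{\left(K \right)} = - 5 K$ ($U{\left(K \right)} = K + \left(-1\right) 6 K = K - 6 K = - 5 K$)
$\frac{1}{-91418 + U{\left(V{\left(-16 \right)} \right)}} = \frac{1}{-91418 - -65} = \frac{1}{-91418 + 65} = \frac{1}{-91353} = - \frac{1}{91353}$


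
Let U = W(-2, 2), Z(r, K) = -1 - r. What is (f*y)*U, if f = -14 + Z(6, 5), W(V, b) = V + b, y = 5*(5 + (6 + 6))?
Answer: 0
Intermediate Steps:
y = 85 (y = 5*(5 + 12) = 5*17 = 85)
f = -21 (f = -14 + (-1 - 1*6) = -14 + (-1 - 6) = -14 - 7 = -21)
U = 0 (U = -2 + 2 = 0)
(f*y)*U = -21*85*0 = -1785*0 = 0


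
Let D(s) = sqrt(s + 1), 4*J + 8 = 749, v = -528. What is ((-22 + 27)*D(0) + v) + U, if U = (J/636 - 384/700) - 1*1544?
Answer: -306780983/148400 ≈ -2067.3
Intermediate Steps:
J = 741/4 (J = -2 + (1/4)*749 = -2 + 749/4 = 741/4 ≈ 185.25)
U = -229167783/148400 (U = ((741/4)/636 - 384/700) - 1*1544 = ((741/4)*(1/636) - 384*1/700) - 1544 = (247/848 - 96/175) - 1544 = -38183/148400 - 1544 = -229167783/148400 ≈ -1544.3)
D(s) = sqrt(1 + s)
((-22 + 27)*D(0) + v) + U = ((-22 + 27)*sqrt(1 + 0) - 528) - 229167783/148400 = (5*sqrt(1) - 528) - 229167783/148400 = (5*1 - 528) - 229167783/148400 = (5 - 528) - 229167783/148400 = -523 - 229167783/148400 = -306780983/148400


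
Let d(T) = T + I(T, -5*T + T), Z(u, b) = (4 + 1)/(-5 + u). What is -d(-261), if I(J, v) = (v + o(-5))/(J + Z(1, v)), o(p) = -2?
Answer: 277957/1049 ≈ 264.97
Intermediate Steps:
Z(u, b) = 5/(-5 + u)
I(J, v) = (-2 + v)/(-5/4 + J) (I(J, v) = (v - 2)/(J + 5/(-5 + 1)) = (-2 + v)/(J + 5/(-4)) = (-2 + v)/(J + 5*(-¼)) = (-2 + v)/(J - 5/4) = (-2 + v)/(-5/4 + J))
d(T) = T + 4*(-2 - 4*T)/(-5 + 4*T) (d(T) = T + 4*(-2 + (-5*T + T))/(-5 + 4*T) = T + 4*(-2 - 4*T)/(-5 + 4*T))
-d(-261) = -(-8 - 21*(-261) + 4*(-261)²)/(-5 + 4*(-261)) = -(-8 + 5481 + 4*68121)/(-5 - 1044) = -(-8 + 5481 + 272484)/(-1049) = -(-1)*277957/1049 = -1*(-277957/1049) = 277957/1049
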